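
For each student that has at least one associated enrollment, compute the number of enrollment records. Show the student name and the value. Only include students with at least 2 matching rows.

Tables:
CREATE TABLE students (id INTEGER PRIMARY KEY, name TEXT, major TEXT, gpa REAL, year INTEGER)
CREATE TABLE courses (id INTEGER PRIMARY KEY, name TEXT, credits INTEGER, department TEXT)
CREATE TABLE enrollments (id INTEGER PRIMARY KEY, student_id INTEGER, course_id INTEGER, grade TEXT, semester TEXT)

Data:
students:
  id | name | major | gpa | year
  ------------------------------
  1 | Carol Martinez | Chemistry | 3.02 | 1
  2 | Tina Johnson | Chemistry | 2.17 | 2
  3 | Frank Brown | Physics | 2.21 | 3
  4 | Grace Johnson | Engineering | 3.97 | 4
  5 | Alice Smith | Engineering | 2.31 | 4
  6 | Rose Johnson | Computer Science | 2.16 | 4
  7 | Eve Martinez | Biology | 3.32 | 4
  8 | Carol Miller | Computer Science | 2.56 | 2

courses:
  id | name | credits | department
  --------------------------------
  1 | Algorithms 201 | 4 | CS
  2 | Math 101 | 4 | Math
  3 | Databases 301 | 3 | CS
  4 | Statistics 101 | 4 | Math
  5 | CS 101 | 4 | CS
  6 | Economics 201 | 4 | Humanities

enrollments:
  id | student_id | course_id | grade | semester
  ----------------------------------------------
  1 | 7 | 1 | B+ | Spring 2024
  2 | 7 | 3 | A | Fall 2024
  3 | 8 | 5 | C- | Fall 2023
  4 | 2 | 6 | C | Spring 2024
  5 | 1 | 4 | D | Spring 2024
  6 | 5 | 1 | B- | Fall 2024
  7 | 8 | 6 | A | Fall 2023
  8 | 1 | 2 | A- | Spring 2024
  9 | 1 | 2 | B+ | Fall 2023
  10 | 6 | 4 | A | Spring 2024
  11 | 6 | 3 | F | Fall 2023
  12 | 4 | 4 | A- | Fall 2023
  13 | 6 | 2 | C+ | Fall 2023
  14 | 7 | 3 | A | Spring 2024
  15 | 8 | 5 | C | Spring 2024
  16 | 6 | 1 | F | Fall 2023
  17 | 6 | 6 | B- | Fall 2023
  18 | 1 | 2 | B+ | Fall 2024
SELECT p.name, COUNT(*) AS n FROM enrollments c JOIN students p ON c.student_id = p.id GROUP BY p.id, p.name HAVING COUNT(*) >= 2

Execution result:
name | n
Carol Martinez | 4
Rose Johnson | 5
Eve Martinez | 3
Carol Miller | 3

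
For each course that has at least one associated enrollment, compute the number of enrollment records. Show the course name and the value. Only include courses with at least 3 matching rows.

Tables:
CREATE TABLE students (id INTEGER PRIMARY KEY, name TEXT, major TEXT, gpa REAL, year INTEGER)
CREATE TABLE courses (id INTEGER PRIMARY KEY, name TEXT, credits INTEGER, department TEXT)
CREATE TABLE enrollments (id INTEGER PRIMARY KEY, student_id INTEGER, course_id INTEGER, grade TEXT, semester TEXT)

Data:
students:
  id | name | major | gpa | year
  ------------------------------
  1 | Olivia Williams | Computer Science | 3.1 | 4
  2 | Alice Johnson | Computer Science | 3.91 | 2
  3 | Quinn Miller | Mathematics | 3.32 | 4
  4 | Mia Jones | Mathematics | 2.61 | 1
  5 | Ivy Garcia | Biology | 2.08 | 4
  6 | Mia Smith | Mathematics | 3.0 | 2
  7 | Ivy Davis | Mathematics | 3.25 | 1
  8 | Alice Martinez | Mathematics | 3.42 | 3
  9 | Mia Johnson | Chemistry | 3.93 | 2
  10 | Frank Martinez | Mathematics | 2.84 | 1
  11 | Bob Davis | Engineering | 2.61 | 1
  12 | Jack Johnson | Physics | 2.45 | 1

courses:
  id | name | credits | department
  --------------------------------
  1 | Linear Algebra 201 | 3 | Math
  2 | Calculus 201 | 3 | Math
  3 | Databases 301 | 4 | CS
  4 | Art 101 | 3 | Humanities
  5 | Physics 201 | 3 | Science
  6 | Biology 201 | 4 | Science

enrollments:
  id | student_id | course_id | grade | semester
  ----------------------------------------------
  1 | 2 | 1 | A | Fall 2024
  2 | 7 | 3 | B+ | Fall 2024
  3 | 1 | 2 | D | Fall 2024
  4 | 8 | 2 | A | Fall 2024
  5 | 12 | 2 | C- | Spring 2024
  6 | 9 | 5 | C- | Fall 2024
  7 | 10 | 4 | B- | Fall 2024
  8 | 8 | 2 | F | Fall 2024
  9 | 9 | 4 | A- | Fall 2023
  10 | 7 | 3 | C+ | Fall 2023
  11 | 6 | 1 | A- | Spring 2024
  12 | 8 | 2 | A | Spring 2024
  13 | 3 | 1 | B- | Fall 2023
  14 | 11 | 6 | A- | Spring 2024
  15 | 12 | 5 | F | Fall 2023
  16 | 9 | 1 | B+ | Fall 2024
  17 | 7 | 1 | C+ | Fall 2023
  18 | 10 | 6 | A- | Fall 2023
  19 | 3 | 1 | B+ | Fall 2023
SELECT p.name, COUNT(*) AS n FROM enrollments c JOIN courses p ON c.course_id = p.id GROUP BY p.id, p.name HAVING COUNT(*) >= 3

Execution result:
name | n
Linear Algebra 201 | 6
Calculus 201 | 5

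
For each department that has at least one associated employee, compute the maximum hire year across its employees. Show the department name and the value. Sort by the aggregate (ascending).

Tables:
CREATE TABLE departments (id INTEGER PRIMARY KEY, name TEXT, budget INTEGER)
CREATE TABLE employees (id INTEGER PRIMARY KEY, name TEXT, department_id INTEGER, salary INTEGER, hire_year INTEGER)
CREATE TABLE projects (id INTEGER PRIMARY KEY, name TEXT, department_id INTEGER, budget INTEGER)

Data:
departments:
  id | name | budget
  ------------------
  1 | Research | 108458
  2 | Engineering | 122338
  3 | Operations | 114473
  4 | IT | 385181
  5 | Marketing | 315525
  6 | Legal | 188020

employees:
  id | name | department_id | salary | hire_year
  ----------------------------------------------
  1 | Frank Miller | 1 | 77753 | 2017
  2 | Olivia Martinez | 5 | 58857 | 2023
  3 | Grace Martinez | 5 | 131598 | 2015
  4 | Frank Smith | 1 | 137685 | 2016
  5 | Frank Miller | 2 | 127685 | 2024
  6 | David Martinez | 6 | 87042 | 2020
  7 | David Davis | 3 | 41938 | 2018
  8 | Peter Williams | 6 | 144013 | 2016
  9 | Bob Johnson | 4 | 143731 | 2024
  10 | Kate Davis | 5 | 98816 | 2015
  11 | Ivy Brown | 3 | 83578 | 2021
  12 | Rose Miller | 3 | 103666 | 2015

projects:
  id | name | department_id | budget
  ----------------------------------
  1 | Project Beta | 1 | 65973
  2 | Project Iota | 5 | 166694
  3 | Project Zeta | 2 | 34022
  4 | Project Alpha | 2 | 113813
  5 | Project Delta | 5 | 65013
SELECT p.name, MAX(c.hire_year) AS max_hire_year FROM employees c JOIN departments p ON c.department_id = p.id GROUP BY p.id, p.name ORDER BY max_hire_year ASC

Execution result:
name | max_hire_year
Research | 2017
Legal | 2020
Operations | 2021
Marketing | 2023
Engineering | 2024
IT | 2024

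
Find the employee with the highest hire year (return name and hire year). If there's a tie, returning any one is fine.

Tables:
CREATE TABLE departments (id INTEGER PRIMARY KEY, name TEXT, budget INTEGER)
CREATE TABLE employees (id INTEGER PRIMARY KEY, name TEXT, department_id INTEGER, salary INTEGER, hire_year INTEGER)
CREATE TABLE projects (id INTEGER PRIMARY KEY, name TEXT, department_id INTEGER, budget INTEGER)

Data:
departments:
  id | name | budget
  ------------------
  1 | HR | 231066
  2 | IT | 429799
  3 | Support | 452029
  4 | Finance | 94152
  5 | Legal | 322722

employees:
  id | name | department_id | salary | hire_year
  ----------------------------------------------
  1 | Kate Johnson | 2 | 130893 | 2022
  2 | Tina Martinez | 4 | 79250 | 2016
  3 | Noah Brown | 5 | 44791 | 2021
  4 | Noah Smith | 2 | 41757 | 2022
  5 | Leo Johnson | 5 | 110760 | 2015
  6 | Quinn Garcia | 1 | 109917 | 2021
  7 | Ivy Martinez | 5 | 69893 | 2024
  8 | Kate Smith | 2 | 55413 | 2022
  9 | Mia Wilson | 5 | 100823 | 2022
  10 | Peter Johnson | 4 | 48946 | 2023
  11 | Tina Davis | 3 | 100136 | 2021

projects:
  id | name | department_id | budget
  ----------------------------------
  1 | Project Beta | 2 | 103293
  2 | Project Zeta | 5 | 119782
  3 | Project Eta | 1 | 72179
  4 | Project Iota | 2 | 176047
SELECT name, hire_year FROM employees ORDER BY hire_year DESC LIMIT 1

Execution result:
name | hire_year
Ivy Martinez | 2024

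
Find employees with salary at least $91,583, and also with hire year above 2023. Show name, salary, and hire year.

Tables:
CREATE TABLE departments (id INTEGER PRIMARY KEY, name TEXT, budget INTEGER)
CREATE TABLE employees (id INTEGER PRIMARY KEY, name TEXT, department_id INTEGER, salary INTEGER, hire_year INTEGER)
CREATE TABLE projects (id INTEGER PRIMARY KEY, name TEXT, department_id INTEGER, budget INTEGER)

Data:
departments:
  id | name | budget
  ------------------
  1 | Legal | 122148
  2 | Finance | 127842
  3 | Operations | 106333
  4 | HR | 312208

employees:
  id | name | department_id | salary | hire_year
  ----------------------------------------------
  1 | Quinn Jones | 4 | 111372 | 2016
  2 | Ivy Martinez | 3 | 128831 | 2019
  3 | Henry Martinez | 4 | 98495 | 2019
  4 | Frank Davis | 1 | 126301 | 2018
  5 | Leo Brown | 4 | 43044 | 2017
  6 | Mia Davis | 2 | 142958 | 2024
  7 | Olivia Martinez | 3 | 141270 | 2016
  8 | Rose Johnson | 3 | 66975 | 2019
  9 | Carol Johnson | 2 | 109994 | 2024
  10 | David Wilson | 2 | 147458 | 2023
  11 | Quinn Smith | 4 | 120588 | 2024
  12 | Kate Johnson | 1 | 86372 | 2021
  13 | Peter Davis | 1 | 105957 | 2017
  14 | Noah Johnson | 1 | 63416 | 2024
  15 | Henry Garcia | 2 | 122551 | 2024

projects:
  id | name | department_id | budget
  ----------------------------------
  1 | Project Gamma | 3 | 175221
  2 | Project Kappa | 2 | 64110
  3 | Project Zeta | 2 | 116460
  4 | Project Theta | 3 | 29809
SELECT name, salary, hire_year FROM employees WHERE salary >= 91583 AND hire_year > 2023

Execution result:
name | salary | hire_year
Mia Davis | 142958 | 2024
Carol Johnson | 109994 | 2024
Quinn Smith | 120588 | 2024
Henry Garcia | 122551 | 2024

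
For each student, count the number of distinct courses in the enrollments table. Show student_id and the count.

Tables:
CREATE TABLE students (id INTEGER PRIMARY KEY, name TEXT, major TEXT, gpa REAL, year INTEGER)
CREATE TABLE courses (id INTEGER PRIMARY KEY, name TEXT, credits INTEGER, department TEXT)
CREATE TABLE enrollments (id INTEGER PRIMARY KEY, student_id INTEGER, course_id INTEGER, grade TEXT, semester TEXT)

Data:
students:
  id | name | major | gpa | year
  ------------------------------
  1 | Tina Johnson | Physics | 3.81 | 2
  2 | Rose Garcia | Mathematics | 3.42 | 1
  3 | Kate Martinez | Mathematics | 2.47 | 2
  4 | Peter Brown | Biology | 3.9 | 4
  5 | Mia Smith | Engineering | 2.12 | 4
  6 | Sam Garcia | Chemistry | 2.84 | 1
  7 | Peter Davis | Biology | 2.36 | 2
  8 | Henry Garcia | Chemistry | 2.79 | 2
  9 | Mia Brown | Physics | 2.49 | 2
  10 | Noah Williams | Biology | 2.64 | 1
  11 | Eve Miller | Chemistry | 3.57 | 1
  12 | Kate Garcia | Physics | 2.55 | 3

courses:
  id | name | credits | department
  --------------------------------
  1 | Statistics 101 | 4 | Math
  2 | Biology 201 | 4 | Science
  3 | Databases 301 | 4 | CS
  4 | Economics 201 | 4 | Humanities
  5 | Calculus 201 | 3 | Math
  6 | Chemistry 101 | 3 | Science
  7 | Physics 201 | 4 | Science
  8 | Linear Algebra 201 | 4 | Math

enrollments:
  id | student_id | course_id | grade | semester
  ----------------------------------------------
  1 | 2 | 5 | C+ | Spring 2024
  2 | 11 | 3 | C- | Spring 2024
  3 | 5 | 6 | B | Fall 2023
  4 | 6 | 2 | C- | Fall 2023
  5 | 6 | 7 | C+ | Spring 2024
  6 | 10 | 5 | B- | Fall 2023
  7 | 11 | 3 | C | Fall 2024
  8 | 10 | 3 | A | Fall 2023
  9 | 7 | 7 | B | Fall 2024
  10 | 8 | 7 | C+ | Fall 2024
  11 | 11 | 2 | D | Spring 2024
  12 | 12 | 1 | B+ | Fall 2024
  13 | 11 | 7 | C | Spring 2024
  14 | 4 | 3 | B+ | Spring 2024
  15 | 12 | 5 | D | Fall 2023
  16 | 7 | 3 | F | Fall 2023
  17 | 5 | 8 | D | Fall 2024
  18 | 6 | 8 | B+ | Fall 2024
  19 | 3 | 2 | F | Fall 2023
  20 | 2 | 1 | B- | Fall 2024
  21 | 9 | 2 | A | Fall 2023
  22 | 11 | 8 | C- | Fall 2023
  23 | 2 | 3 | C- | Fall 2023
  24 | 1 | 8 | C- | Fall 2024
SELECT student_id, COUNT(DISTINCT course_id) AS distinct_course_count FROM enrollments GROUP BY student_id

Execution result:
student_id | distinct_course_count
1 | 1
2 | 3
3 | 1
4 | 1
5 | 2
6 | 3
7 | 2
8 | 1
9 | 1
10 | 2
11 | 4
12 | 2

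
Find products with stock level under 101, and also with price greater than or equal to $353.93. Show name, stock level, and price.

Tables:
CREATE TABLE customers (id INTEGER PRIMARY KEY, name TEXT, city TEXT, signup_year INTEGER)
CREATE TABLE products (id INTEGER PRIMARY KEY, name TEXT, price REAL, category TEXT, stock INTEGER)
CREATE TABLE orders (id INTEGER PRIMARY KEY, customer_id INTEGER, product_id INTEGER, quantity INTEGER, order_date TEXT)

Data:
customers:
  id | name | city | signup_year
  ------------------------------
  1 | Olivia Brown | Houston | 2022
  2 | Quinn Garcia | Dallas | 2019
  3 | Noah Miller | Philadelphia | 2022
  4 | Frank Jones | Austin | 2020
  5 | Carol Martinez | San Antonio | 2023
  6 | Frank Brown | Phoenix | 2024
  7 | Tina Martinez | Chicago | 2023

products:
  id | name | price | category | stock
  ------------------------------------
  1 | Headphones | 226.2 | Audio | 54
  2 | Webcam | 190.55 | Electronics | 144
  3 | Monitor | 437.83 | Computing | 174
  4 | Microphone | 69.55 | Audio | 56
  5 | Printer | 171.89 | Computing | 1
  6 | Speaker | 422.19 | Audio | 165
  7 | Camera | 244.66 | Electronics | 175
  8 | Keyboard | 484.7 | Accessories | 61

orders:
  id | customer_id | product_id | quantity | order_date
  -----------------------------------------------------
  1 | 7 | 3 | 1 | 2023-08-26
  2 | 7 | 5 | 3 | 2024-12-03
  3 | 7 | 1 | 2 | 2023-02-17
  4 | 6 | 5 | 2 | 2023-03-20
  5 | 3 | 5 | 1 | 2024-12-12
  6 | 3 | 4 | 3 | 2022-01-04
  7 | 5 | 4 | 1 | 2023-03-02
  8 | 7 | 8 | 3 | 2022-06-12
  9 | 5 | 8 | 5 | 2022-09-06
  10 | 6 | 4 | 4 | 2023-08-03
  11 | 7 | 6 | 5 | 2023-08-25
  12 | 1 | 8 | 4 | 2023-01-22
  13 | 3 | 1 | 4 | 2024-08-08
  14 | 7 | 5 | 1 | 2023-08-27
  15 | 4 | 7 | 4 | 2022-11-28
SELECT name, stock, price FROM products WHERE stock < 101 AND price >= 353.93

Execution result:
name | stock | price
Keyboard | 61 | 484.70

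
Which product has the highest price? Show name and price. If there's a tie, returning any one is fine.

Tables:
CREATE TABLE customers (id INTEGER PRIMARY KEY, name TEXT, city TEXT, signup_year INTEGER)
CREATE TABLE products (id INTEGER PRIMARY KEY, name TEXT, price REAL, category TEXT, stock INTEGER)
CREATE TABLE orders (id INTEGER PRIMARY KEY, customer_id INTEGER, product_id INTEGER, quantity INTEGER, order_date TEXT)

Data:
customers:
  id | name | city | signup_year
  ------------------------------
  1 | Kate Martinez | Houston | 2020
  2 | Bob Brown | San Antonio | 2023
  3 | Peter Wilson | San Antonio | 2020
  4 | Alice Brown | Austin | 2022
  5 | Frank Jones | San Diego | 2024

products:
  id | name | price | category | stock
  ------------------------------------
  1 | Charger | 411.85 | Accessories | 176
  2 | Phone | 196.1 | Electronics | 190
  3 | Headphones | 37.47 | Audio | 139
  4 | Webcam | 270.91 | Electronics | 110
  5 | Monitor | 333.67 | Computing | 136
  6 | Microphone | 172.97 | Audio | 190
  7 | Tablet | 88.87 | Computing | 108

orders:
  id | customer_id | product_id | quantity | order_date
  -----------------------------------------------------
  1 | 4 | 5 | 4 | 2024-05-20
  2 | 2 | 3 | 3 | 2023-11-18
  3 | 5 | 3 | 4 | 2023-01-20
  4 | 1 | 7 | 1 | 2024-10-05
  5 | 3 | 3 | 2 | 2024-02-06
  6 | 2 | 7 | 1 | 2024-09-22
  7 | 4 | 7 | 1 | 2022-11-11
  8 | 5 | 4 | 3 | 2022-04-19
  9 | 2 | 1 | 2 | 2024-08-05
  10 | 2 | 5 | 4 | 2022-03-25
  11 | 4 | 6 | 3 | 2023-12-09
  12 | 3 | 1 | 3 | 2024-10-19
SELECT name, price FROM products ORDER BY price DESC LIMIT 1

Execution result:
name | price
Charger | 411.85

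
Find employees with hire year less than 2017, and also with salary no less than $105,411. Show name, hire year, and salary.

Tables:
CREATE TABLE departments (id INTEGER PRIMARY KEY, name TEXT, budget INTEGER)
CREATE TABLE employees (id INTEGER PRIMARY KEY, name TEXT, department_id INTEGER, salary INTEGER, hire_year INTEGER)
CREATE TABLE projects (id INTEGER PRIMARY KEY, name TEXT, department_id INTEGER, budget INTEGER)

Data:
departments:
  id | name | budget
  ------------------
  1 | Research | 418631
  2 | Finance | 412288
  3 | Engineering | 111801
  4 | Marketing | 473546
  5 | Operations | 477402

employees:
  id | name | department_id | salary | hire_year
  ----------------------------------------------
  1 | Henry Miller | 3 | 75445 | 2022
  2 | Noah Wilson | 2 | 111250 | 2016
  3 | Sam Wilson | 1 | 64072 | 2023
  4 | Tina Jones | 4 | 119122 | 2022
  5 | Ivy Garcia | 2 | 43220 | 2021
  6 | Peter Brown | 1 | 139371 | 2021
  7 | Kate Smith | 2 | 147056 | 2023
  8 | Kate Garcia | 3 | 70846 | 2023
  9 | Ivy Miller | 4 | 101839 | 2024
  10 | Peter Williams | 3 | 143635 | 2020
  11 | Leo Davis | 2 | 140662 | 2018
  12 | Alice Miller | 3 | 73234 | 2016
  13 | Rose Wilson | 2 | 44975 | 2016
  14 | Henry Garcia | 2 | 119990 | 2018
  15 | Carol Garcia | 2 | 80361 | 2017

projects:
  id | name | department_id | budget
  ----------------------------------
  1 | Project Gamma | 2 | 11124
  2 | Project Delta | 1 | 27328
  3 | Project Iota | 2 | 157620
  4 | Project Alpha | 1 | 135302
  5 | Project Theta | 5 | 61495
SELECT name, hire_year, salary FROM employees WHERE hire_year < 2017 AND salary >= 105411

Execution result:
name | hire_year | salary
Noah Wilson | 2016 | 111250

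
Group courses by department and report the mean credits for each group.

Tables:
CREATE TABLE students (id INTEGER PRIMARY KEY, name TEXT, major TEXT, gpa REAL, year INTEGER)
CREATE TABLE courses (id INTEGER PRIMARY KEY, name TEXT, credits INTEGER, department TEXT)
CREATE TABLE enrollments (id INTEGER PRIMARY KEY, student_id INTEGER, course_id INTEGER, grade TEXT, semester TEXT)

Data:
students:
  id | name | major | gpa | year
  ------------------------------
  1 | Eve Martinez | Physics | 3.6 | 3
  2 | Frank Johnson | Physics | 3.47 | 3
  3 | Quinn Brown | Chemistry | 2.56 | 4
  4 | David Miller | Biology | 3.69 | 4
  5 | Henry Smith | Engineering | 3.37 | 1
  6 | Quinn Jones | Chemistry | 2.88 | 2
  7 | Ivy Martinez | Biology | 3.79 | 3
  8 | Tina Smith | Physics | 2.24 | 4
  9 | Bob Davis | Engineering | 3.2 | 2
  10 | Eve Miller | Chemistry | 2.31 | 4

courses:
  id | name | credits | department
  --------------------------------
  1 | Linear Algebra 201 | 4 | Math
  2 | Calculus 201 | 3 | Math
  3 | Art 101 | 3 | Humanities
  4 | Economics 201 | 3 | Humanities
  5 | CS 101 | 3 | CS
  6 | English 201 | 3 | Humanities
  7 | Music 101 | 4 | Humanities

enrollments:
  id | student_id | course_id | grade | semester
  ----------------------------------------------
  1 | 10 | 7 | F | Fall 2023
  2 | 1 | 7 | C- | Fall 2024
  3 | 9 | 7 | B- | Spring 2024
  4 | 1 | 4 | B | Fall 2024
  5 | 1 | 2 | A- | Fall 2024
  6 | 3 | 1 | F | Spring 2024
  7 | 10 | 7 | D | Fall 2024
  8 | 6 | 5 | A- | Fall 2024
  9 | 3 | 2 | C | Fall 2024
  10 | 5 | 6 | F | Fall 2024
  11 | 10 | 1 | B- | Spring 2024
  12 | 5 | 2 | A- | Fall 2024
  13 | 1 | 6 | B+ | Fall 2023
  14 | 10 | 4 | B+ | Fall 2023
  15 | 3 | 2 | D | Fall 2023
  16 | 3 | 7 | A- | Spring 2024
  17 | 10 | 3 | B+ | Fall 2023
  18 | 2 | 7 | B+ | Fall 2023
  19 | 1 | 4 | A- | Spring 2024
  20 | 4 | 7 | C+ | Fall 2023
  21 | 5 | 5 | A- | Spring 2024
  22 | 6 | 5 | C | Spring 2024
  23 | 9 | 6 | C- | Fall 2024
SELECT department, AVG(credits) AS avg_credits FROM courses GROUP BY department

Execution result:
department | avg_credits
CS | 3.00
Humanities | 3.25
Math | 3.50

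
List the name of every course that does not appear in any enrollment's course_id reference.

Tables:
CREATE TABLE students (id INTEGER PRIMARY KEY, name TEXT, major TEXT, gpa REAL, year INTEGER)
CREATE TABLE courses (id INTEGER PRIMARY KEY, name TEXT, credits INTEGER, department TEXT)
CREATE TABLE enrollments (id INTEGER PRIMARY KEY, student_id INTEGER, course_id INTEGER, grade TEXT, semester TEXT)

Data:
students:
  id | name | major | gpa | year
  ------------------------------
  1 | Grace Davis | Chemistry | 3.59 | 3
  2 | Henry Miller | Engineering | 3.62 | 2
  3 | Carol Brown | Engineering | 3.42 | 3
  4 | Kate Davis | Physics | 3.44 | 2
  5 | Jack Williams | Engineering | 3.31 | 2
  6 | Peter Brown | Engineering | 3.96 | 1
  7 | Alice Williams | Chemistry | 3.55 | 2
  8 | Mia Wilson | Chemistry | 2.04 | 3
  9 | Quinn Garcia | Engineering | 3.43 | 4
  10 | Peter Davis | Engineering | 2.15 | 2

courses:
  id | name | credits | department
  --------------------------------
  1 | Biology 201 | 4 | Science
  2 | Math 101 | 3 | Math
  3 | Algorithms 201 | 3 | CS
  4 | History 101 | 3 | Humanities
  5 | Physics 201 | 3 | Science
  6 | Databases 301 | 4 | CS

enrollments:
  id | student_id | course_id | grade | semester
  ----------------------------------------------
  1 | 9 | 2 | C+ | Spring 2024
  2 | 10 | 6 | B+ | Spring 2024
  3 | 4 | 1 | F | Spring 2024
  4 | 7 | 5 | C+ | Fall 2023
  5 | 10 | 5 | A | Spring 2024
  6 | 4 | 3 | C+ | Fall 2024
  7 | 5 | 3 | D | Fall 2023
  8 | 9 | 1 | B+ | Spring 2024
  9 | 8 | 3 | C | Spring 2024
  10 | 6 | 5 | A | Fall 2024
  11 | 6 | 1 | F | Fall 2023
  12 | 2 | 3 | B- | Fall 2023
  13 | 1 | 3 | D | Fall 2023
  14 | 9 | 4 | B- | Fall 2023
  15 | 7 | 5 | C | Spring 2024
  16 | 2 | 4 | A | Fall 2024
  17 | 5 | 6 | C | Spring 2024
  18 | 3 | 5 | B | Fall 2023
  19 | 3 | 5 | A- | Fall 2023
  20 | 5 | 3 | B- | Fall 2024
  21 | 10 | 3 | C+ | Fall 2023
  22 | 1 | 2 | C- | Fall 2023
SELECT p.name FROM courses p LEFT JOIN enrollments c ON c.course_id = p.id WHERE c.id IS NULL

Execution result:
(no rows)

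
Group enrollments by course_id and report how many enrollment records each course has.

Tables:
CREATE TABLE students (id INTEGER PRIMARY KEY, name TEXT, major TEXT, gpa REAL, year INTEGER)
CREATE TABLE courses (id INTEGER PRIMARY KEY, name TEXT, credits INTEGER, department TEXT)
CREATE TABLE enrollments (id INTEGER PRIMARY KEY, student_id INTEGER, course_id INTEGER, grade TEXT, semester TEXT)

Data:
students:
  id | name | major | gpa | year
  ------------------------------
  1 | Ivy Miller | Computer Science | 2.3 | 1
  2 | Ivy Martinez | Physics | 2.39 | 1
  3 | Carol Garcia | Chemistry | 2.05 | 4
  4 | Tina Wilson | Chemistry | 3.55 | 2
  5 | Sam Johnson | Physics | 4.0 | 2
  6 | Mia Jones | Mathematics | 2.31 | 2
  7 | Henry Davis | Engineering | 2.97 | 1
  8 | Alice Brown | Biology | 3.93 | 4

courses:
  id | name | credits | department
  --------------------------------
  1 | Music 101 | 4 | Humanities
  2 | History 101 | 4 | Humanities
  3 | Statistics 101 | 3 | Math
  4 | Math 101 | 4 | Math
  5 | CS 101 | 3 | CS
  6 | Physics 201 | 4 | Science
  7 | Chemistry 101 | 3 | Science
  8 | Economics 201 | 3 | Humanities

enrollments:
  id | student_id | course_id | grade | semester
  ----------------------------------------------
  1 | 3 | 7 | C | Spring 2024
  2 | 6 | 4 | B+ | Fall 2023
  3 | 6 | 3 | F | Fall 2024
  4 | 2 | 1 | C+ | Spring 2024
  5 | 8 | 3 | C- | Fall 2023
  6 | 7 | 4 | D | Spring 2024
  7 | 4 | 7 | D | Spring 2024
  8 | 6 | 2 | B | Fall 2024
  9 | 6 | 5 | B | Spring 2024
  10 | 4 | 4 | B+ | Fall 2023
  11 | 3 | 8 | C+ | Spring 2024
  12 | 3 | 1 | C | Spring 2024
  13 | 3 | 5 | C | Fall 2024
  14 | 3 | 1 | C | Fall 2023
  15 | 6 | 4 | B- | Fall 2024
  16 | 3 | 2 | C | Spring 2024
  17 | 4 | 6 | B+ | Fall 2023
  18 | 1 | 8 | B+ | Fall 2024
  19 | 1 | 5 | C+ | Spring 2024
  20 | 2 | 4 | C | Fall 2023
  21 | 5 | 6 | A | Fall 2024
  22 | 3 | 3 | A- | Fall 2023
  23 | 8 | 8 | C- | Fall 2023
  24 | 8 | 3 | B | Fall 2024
SELECT course_id, COUNT(*) AS enrollment_count FROM enrollments GROUP BY course_id

Execution result:
course_id | enrollment_count
1 | 3
2 | 2
3 | 4
4 | 5
5 | 3
6 | 2
7 | 2
8 | 3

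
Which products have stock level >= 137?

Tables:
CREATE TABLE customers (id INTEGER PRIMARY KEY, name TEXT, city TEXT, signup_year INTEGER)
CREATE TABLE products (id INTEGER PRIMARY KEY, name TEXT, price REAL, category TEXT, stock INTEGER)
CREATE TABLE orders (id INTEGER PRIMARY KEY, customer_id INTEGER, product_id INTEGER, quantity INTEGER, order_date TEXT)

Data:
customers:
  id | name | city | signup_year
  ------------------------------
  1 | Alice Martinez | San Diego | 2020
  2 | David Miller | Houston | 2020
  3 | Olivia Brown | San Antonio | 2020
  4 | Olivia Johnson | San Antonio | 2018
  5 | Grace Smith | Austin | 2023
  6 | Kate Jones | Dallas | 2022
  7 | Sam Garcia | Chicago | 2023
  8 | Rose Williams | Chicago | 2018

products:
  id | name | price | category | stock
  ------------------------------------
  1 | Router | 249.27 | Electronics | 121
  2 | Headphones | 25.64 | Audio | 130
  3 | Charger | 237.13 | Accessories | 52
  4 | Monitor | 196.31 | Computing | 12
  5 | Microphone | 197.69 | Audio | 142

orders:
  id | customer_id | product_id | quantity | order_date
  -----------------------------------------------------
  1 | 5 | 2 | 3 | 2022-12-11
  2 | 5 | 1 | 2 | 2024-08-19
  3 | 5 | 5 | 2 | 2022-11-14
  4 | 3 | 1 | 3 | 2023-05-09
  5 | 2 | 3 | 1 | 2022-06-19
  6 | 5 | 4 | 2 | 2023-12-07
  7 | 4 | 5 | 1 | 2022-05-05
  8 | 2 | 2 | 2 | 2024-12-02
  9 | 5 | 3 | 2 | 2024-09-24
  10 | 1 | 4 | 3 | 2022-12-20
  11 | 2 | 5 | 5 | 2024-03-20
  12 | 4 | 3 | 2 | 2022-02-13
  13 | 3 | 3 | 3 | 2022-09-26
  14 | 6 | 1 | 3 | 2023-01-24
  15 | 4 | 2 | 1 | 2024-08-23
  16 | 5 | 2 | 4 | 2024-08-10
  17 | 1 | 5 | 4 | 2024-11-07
SELECT name, stock FROM products WHERE stock >= 137

Execution result:
name | stock
Microphone | 142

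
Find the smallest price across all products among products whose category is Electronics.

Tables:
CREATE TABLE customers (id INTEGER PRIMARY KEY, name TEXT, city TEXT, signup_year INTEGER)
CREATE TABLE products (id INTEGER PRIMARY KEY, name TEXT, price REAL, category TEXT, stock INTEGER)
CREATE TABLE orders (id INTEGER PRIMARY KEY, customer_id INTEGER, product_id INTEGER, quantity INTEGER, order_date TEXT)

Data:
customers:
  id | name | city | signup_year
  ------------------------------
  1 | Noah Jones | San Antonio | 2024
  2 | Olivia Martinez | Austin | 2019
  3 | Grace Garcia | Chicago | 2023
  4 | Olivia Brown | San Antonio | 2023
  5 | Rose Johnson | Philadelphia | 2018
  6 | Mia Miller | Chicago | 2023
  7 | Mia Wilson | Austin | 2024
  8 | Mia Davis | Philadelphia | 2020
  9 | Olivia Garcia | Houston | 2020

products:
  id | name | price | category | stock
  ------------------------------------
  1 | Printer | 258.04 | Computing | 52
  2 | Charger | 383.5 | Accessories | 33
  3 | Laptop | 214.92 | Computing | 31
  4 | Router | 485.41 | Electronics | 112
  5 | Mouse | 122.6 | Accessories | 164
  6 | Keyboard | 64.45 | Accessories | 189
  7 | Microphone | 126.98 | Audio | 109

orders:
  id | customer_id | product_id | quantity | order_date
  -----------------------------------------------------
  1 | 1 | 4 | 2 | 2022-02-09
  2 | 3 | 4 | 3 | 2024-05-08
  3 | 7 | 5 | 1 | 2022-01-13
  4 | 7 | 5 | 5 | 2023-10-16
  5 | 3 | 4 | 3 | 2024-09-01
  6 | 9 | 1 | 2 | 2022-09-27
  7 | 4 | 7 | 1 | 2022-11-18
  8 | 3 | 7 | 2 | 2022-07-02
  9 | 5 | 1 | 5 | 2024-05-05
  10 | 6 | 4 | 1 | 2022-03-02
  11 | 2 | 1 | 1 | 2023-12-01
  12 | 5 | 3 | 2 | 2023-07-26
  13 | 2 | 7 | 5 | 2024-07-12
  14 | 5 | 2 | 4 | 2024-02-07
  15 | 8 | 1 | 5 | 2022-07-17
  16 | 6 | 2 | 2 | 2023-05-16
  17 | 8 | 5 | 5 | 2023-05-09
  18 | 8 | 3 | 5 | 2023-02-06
SELECT MIN(price) FROM products WHERE category = 'Electronics'

Execution result:
485.41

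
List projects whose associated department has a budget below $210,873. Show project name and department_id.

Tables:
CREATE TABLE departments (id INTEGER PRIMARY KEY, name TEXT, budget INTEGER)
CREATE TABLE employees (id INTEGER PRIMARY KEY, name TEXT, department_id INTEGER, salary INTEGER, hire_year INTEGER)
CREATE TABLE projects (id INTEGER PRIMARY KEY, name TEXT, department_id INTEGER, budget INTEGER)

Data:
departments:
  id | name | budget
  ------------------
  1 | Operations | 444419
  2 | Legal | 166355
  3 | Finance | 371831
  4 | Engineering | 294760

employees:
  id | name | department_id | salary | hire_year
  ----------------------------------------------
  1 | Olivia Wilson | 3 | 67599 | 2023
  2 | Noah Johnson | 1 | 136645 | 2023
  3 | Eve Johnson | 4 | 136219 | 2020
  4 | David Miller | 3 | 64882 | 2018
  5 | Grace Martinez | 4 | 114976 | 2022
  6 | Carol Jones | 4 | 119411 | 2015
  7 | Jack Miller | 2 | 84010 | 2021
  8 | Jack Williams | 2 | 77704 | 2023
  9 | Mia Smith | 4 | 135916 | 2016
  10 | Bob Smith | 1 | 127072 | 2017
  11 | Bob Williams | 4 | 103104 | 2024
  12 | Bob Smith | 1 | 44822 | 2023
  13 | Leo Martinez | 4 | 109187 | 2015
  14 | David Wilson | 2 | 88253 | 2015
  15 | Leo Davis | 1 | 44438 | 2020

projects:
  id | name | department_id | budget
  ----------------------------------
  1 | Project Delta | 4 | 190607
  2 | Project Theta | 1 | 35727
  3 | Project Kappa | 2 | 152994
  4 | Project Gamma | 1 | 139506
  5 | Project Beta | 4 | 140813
SELECT name, department_id FROM projects WHERE department_id IN (SELECT id FROM departments WHERE budget < 210873)

Execution result:
name | department_id
Project Kappa | 2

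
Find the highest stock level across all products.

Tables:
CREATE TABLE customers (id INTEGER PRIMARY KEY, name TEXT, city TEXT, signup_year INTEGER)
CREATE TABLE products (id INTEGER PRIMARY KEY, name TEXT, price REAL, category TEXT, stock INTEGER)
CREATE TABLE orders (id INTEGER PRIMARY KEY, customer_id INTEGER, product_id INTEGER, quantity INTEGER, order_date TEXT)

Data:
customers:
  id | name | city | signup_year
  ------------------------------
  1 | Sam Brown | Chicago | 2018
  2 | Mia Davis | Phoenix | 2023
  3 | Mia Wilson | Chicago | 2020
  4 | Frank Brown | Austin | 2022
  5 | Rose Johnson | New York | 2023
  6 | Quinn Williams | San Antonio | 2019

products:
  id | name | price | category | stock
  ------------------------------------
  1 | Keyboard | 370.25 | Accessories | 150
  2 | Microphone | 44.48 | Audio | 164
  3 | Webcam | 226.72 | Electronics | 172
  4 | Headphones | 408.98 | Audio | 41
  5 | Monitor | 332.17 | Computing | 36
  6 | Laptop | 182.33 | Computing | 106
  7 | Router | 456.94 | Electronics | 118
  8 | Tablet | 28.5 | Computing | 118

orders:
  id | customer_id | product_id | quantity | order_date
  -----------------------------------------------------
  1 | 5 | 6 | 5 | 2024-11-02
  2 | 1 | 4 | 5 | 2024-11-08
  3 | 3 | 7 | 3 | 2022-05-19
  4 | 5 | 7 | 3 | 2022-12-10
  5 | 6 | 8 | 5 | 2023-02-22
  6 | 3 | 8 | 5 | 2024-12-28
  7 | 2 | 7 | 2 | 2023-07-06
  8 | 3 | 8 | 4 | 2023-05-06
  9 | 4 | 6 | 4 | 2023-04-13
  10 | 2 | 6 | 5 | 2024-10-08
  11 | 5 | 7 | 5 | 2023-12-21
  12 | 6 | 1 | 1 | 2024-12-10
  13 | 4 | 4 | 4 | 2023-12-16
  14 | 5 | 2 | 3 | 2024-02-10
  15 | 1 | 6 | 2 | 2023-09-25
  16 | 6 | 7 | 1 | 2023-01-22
SELECT MAX(stock) FROM products

Execution result:
172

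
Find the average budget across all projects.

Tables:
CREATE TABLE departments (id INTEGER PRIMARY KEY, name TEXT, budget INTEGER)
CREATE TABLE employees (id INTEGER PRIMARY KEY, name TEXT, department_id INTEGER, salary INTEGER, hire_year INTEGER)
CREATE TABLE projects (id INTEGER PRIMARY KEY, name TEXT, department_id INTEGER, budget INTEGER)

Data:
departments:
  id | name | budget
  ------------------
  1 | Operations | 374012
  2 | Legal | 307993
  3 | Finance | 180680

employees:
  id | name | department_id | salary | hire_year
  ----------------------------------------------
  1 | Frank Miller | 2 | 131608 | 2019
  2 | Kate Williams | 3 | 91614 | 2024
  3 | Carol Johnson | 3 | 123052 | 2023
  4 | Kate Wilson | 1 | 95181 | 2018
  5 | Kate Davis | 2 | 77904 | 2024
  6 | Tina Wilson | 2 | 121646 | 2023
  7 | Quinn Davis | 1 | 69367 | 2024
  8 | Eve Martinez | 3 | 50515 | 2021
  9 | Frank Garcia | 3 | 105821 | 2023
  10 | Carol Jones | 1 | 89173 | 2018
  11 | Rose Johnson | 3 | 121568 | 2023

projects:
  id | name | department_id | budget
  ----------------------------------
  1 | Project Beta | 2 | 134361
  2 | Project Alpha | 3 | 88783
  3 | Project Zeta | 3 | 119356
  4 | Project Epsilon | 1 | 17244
SELECT AVG(budget) FROM projects

Execution result:
89936.00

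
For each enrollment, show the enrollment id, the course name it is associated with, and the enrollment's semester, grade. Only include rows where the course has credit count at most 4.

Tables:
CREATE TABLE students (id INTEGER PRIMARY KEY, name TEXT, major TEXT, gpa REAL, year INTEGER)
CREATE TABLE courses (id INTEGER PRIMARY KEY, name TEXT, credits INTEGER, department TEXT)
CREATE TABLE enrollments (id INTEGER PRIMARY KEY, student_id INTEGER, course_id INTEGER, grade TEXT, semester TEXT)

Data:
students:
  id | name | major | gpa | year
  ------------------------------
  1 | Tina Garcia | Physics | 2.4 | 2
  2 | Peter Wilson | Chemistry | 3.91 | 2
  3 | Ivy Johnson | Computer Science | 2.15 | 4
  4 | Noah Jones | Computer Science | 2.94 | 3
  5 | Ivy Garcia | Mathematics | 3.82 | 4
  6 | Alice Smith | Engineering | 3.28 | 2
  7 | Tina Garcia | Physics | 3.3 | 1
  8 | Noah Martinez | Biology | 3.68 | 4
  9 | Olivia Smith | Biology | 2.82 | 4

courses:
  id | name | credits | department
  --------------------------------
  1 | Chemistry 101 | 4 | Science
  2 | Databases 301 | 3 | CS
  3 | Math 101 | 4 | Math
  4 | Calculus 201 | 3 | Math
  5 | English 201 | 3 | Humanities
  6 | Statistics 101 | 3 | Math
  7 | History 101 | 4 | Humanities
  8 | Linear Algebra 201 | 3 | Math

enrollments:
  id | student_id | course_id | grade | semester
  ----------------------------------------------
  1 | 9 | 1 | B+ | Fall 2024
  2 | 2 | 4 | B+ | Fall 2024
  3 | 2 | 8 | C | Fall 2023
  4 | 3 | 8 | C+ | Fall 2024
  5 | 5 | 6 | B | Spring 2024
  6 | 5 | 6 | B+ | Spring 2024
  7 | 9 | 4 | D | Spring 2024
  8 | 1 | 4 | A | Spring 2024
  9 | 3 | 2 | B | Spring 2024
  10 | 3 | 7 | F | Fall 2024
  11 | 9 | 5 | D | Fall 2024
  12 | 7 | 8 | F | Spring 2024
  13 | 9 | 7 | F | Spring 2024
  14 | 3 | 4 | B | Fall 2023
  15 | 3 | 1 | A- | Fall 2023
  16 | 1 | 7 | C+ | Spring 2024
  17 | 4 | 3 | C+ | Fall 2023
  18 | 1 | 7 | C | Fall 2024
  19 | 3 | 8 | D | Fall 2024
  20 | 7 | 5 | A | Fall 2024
SELECT c.id, p.name AS course, c.semester, c.grade FROM enrollments c JOIN courses p ON c.course_id = p.id WHERE p.credits <= 4

Execution result:
id | course | semester | grade
1 | Chemistry 101 | Fall 2024 | B+
2 | Calculus 201 | Fall 2024 | B+
3 | Linear Algebra 201 | Fall 2023 | C
4 | Linear Algebra 201 | Fall 2024 | C+
5 | Statistics 101 | Spring 2024 | B
6 | Statistics 101 | Spring 2024 | B+
7 | Calculus 201 | Spring 2024 | D
8 | Calculus 201 | Spring 2024 | A
9 | Databases 301 | Spring 2024 | B
10 | History 101 | Fall 2024 | F
11 | English 201 | Fall 2024 | D
12 | Linear Algebra 201 | Spring 2024 | F
13 | History 101 | Spring 2024 | F
14 | Calculus 201 | Fall 2023 | B
15 | Chemistry 101 | Fall 2023 | A-
16 | History 101 | Spring 2024 | C+
17 | Math 101 | Fall 2023 | C+
18 | History 101 | Fall 2024 | C
19 | Linear Algebra 201 | Fall 2024 | D
20 | English 201 | Fall 2024 | A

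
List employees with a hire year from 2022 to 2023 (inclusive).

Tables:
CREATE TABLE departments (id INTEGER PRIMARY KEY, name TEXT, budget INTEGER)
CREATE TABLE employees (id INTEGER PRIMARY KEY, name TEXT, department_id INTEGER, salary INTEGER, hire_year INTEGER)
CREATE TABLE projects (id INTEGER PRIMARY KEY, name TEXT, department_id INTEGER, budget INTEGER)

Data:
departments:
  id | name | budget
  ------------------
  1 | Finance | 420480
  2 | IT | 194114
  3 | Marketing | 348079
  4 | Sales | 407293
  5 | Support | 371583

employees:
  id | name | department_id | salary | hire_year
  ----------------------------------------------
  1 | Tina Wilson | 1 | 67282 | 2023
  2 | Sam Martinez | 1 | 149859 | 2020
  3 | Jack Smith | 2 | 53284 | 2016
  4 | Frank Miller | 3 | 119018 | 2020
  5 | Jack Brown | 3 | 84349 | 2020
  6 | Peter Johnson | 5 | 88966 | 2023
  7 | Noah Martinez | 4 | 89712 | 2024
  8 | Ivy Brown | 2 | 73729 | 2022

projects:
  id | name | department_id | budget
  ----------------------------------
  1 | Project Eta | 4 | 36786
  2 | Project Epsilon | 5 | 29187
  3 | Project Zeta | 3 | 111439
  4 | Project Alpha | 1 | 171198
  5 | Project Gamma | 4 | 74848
SELECT name, hire_year FROM employees WHERE hire_year BETWEEN 2022 AND 2023

Execution result:
name | hire_year
Tina Wilson | 2023
Peter Johnson | 2023
Ivy Brown | 2022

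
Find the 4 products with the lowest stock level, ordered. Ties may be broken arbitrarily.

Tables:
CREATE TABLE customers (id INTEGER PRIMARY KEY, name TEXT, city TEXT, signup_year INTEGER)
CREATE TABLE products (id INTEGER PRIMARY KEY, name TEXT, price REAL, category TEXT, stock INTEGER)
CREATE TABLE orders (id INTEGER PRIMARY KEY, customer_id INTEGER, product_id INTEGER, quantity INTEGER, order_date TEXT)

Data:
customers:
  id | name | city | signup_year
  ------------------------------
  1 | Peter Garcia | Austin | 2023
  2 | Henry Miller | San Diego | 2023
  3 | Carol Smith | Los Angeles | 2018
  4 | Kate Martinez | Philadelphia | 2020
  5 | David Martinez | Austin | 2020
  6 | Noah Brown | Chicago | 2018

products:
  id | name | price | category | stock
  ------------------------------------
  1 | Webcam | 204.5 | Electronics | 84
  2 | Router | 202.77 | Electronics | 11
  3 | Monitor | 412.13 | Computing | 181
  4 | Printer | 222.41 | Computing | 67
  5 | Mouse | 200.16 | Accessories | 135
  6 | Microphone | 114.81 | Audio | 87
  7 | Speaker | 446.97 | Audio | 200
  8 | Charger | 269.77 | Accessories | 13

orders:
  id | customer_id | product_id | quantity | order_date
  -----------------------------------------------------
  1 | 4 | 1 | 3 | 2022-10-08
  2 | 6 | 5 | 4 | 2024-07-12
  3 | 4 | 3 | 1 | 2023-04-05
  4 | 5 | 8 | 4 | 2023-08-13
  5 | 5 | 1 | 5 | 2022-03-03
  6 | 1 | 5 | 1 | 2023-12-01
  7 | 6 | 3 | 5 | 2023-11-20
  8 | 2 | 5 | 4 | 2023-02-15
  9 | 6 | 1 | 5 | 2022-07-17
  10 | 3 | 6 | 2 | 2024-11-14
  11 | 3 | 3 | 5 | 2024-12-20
SELECT name, stock FROM products ORDER BY stock ASC LIMIT 4

Execution result:
name | stock
Router | 11
Charger | 13
Printer | 67
Webcam | 84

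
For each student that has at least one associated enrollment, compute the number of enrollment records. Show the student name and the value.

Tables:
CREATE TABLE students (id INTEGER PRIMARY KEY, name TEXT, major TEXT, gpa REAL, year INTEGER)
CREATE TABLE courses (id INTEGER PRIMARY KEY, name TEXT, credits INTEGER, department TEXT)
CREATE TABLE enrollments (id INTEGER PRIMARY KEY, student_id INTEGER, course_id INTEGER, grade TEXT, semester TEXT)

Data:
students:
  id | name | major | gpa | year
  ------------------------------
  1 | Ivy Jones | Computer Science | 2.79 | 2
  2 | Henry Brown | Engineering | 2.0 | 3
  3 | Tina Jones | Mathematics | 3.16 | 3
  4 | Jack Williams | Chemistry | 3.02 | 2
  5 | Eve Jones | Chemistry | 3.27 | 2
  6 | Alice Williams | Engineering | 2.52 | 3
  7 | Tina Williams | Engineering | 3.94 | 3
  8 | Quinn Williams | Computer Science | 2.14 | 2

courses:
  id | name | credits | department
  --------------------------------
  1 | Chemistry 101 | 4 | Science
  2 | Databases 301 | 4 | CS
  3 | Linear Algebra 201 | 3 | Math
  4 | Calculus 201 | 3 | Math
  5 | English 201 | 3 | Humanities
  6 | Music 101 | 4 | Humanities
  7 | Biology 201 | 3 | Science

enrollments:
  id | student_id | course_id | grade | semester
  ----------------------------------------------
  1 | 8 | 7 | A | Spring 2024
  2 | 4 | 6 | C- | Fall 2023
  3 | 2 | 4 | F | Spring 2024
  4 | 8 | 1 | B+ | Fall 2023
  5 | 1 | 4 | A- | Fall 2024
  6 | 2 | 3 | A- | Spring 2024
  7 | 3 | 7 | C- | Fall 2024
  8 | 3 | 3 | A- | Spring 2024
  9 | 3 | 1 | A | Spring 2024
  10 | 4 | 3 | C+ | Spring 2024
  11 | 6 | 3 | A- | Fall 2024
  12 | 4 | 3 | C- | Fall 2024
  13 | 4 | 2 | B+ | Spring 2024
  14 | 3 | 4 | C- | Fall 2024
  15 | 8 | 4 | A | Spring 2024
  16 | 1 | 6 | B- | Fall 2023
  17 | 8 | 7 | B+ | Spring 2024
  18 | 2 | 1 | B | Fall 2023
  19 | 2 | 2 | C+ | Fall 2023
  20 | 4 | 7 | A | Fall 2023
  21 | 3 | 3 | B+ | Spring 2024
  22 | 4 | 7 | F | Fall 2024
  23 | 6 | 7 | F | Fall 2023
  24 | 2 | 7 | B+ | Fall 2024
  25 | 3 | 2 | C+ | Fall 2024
SELECT p.name, COUNT(*) AS n FROM enrollments c JOIN students p ON c.student_id = p.id GROUP BY p.id, p.name

Execution result:
name | n
Ivy Jones | 2
Henry Brown | 5
Tina Jones | 6
Jack Williams | 6
Alice Williams | 2
Quinn Williams | 4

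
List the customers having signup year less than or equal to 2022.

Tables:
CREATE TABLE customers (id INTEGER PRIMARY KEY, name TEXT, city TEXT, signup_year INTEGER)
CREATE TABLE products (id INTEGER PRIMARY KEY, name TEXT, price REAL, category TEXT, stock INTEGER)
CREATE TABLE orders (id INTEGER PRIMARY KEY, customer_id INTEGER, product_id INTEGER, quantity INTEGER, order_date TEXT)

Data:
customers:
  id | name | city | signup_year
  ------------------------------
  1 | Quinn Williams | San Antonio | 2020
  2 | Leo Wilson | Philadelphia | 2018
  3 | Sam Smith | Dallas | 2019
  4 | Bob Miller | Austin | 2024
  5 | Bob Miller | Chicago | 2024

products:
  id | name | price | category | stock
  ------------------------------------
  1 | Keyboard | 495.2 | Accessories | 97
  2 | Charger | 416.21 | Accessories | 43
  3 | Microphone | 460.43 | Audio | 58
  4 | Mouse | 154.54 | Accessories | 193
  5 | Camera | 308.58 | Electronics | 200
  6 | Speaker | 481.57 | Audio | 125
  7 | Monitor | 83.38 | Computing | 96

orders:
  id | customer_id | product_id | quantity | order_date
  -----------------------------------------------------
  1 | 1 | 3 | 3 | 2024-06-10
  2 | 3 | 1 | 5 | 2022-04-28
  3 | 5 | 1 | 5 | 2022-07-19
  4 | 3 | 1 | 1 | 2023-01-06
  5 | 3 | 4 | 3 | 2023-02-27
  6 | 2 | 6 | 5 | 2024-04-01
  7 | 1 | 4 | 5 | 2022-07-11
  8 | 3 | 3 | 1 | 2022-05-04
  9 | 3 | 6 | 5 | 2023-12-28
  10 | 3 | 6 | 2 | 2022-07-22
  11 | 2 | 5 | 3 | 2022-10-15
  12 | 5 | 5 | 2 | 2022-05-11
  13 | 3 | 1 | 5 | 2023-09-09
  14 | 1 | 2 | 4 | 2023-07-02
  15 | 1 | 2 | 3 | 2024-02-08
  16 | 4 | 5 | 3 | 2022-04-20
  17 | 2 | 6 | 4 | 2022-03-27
SELECT name, signup_year FROM customers WHERE signup_year <= 2022

Execution result:
name | signup_year
Quinn Williams | 2020
Leo Wilson | 2018
Sam Smith | 2019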